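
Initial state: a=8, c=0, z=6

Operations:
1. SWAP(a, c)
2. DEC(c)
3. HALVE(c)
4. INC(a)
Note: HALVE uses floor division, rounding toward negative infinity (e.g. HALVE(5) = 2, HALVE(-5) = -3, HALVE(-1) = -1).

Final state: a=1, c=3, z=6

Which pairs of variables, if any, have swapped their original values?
None

Comparing initial and final values:
a: 8 → 1
z: 6 → 6
c: 0 → 3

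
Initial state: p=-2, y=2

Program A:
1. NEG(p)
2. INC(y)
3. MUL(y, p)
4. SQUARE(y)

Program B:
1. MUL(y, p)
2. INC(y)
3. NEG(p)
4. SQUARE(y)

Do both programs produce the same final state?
No

Program A final state: p=2, y=36
Program B final state: p=2, y=9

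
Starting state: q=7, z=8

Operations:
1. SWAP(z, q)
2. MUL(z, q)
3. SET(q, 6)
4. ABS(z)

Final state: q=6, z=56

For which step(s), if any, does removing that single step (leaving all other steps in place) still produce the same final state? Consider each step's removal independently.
Step(s) 1, 4

Testing removal of each single step:
Without step 1: final = q=6, z=56 (same)
Without step 2: final = q=6, z=7 (different)
Without step 3: final = q=8, z=56 (different)
Without step 4: final = q=6, z=56 (same)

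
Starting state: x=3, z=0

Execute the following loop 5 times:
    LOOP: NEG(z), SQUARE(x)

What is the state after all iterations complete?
x=1853020188851841, z=0

Iteration trace:
Start: x=3, z=0
After iteration 1: x=9, z=0
After iteration 2: x=81, z=0
After iteration 3: x=6561, z=0
After iteration 4: x=43046721, z=0
After iteration 5: x=1853020188851841, z=0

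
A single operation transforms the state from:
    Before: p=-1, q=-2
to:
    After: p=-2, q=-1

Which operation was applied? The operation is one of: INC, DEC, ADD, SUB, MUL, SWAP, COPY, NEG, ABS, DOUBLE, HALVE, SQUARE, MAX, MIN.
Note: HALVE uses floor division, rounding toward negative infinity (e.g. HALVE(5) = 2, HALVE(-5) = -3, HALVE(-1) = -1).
SWAP(p, q)

Analyzing the change:
Before: p=-1, q=-2
After: p=-2, q=-1
Variable p changed from -1 to -2
Variable q changed from -2 to -1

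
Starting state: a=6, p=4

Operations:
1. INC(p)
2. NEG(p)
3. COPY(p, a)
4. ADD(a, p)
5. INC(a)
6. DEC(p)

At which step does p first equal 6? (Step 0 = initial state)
Step 3

Tracing p:
Initial: p = 4
After step 1: p = 5
After step 2: p = -5
After step 3: p = 6 ← first occurrence
After step 4: p = 6
After step 5: p = 6
After step 6: p = 5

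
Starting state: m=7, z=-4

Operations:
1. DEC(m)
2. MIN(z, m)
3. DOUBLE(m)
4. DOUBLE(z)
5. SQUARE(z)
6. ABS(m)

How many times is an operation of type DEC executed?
1

Counting DEC operations:
Step 1: DEC(m) ← DEC
Total: 1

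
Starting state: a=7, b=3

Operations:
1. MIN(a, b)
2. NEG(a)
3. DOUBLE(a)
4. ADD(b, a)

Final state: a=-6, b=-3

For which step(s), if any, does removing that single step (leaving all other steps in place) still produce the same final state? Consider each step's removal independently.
None - removing any single step changes the final result

Testing removal of each single step:
Without step 1: final = a=-14, b=-11 (different)
Without step 2: final = a=6, b=9 (different)
Without step 3: final = a=-3, b=0 (different)
Without step 4: final = a=-6, b=3 (different)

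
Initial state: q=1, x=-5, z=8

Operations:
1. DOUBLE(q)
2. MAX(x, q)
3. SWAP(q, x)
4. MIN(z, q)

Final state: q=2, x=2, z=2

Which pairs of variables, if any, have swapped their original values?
None

Comparing initial and final values:
q: 1 → 2
z: 8 → 2
x: -5 → 2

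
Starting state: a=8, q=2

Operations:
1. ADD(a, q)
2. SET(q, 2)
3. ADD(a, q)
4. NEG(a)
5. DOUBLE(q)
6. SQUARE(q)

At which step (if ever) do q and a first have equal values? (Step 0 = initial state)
Never

q and a never become equal during execution.

Comparing values at each step:
Initial: q=2, a=8
After step 1: q=2, a=10
After step 2: q=2, a=10
After step 3: q=2, a=12
After step 4: q=2, a=-12
After step 5: q=4, a=-12
After step 6: q=16, a=-12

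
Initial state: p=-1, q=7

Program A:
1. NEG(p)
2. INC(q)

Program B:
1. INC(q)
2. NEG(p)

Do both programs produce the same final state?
Yes

Program A final state: p=1, q=8
Program B final state: p=1, q=8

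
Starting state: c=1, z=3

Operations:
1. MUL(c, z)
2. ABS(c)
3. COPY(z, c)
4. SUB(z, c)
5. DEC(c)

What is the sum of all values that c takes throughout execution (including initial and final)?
15

Values of c at each step:
Initial: c = 1
After step 1: c = 3
After step 2: c = 3
After step 3: c = 3
After step 4: c = 3
After step 5: c = 2
Sum = 1 + 3 + 3 + 3 + 3 + 2 = 15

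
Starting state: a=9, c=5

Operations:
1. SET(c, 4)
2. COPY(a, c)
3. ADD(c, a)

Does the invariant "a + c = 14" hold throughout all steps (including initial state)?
No, violated after step 1

The invariant is violated after step 1.

State at each step:
Initial: a=9, c=5
After step 1: a=9, c=4
After step 2: a=4, c=4
After step 3: a=4, c=8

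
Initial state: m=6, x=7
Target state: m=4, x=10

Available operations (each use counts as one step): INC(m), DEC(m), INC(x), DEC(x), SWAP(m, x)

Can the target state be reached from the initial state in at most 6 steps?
Yes

Path (5 steps): DEC(m) → DEC(m) → INC(x) → INC(x) → INC(x)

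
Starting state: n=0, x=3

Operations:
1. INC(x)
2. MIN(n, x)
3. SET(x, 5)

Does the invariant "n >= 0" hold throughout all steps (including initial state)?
Yes

The invariant holds at every step.

State at each step:
Initial: n=0, x=3
After step 1: n=0, x=4
After step 2: n=0, x=4
After step 3: n=0, x=5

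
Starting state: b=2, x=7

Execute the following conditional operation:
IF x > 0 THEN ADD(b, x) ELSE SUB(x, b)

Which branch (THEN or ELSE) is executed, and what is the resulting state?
Branch: THEN, Final state: b=9, x=7

Evaluating condition: x > 0
x = 7
Condition is True, so THEN branch executes
After ADD(b, x): b=9, x=7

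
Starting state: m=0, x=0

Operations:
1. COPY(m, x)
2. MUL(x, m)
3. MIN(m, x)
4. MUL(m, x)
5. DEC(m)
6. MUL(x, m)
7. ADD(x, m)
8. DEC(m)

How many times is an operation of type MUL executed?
3

Counting MUL operations:
Step 2: MUL(x, m) ← MUL
Step 4: MUL(m, x) ← MUL
Step 6: MUL(x, m) ← MUL
Total: 3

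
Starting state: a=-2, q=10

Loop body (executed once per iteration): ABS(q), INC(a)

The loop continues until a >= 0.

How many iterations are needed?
2

Tracing iterations:
Initial: a=-2, q=10
After iteration 1: a=-1, q=10
After iteration 2: a=0, q=10
a >= 0 now holds, so the loop exits after 2 iterations.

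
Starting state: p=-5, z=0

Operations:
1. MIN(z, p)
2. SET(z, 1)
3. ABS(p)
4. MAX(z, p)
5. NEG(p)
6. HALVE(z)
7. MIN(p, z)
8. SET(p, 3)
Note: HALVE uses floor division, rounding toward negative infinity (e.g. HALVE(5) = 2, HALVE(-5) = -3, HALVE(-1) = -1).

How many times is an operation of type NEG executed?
1

Counting NEG operations:
Step 5: NEG(p) ← NEG
Total: 1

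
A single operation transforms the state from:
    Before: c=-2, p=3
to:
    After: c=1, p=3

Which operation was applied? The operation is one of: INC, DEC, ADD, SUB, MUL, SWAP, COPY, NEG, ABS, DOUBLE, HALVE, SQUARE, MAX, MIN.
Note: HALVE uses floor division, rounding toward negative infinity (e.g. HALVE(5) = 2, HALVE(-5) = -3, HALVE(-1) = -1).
ADD(c, p)

Analyzing the change:
Before: c=-2, p=3
After: c=1, p=3
Variable c changed from -2 to 1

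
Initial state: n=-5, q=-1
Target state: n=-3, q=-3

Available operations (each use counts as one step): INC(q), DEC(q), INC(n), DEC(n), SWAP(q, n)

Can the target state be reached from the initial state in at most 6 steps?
Yes

Path (4 steps): DEC(q) → DEC(q) → INC(n) → INC(n)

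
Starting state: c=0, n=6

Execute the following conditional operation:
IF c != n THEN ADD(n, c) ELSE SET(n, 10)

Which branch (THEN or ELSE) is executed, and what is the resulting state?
Branch: THEN, Final state: c=0, n=6

Evaluating condition: c != n
c = 0, n = 6
Condition is True, so THEN branch executes
After ADD(n, c): c=0, n=6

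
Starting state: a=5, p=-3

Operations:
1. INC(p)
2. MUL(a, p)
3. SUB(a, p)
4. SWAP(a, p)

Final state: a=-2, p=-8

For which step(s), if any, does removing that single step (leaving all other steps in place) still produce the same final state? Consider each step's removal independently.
None - removing any single step changes the final result

Testing removal of each single step:
Without step 1: final = a=-3, p=-12 (different)
Without step 2: final = a=-2, p=7 (different)
Without step 3: final = a=-2, p=-10 (different)
Without step 4: final = a=-8, p=-2 (different)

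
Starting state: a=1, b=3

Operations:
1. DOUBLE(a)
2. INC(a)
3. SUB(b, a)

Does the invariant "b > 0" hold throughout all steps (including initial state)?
No, violated after step 3

The invariant is violated after step 3.

State at each step:
Initial: a=1, b=3
After step 1: a=2, b=3
After step 2: a=3, b=3
After step 3: a=3, b=0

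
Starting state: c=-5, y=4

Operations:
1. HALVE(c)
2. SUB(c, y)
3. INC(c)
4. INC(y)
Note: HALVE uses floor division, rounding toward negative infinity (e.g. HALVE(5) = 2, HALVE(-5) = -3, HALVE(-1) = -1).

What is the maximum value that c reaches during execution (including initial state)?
-3

Values of c at each step:
Initial: c = -5
After step 1: c = -3 ← maximum
After step 2: c = -7
After step 3: c = -6
After step 4: c = -6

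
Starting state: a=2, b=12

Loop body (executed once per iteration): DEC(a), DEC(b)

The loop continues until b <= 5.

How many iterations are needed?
7

Tracing iterations:
Initial: a=2, b=12
After iteration 1: a=1, b=11
After iteration 2: a=0, b=10
After iteration 3: a=-1, b=9
After iteration 4: a=-2, b=8
After iteration 5: a=-3, b=7
After iteration 6: a=-4, b=6
After iteration 7: a=-5, b=5
b <= 5 now holds, so the loop exits after 7 iterations.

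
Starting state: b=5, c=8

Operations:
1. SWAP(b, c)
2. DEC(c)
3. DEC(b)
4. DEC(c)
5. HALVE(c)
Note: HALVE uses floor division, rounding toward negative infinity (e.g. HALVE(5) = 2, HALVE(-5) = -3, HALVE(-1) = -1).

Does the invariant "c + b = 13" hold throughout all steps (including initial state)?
No, violated after step 2

The invariant is violated after step 2.

State at each step:
Initial: b=5, c=8
After step 1: b=8, c=5
After step 2: b=8, c=4
After step 3: b=7, c=4
After step 4: b=7, c=3
After step 5: b=7, c=1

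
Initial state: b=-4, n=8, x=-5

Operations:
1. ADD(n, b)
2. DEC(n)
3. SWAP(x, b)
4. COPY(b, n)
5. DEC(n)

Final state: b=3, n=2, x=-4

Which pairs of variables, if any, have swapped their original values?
None

Comparing initial and final values:
n: 8 → 2
x: -5 → -4
b: -4 → 3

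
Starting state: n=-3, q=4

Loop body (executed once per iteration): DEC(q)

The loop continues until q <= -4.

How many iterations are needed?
8

Tracing iterations:
Initial: n=-3, q=4
After iteration 1: n=-3, q=3
After iteration 2: n=-3, q=2
After iteration 3: n=-3, q=1
After iteration 4: n=-3, q=0
After iteration 5: n=-3, q=-1
After iteration 6: n=-3, q=-2
After iteration 7: n=-3, q=-3
After iteration 8: n=-3, q=-4
q <= -4 now holds, so the loop exits after 8 iterations.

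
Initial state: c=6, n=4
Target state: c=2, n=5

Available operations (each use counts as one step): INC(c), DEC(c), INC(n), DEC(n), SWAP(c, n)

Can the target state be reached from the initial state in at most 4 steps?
Yes

Path (4 steps): DEC(c) → DEC(n) → DEC(n) → SWAP(c, n)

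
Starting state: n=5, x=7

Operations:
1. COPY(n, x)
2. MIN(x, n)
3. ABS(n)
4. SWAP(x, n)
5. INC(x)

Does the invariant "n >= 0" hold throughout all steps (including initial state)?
Yes

The invariant holds at every step.

State at each step:
Initial: n=5, x=7
After step 1: n=7, x=7
After step 2: n=7, x=7
After step 3: n=7, x=7
After step 4: n=7, x=7
After step 5: n=7, x=8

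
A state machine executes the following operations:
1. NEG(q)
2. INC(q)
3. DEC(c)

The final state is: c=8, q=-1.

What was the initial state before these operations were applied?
c=9, q=2

Working backwards:
Final state: c=8, q=-1
Before step 3 (DEC(c)): c=9, q=-1
Before step 2 (INC(q)): c=9, q=-2
Before step 1 (NEG(q)): c=9, q=2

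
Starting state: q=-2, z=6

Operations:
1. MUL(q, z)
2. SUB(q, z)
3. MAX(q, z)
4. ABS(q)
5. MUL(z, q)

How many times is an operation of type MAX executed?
1

Counting MAX operations:
Step 3: MAX(q, z) ← MAX
Total: 1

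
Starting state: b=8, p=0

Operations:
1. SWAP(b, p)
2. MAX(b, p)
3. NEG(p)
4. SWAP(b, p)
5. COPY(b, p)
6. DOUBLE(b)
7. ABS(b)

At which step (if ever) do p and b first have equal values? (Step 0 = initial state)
Step 2

p and b first become equal after step 2.

Comparing values at each step:
Initial: p=0, b=8
After step 1: p=8, b=0
After step 2: p=8, b=8 ← equal!
After step 3: p=-8, b=8
After step 4: p=8, b=-8
After step 5: p=8, b=8 ← equal!
After step 6: p=8, b=16
After step 7: p=8, b=16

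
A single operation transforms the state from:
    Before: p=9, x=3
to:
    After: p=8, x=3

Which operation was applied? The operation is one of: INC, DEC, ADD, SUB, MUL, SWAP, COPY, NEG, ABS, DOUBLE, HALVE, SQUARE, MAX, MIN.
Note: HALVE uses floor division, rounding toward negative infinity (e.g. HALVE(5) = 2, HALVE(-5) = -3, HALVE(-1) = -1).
DEC(p)

Analyzing the change:
Before: p=9, x=3
After: p=8, x=3
Variable p changed from 9 to 8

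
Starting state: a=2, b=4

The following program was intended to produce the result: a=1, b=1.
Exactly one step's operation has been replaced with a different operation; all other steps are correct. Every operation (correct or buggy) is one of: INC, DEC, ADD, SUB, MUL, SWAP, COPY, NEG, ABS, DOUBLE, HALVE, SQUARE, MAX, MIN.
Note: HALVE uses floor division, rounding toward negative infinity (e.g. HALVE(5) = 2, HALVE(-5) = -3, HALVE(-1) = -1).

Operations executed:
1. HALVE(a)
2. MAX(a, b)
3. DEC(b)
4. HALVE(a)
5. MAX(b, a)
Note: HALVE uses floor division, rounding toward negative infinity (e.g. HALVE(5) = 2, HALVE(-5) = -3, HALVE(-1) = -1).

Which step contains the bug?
Step 1

Trace with buggy code:
Initial: a=2, b=4
After step 1: a=1, b=4
After step 2: a=4, b=4
After step 3: a=4, b=3
After step 4: a=2, b=3
After step 5: a=2, b=3
Actual final a=2, b=3 ≠ expected a=1, b=1.
Step 1 is the only position where a single-operation replacement can produce the expected result.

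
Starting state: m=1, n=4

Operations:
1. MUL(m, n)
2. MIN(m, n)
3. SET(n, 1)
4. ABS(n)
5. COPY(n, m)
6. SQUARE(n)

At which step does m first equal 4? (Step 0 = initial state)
Step 1

Tracing m:
Initial: m = 1
After step 1: m = 4 ← first occurrence
After step 2: m = 4
After step 3: m = 4
After step 4: m = 4
After step 5: m = 4
After step 6: m = 4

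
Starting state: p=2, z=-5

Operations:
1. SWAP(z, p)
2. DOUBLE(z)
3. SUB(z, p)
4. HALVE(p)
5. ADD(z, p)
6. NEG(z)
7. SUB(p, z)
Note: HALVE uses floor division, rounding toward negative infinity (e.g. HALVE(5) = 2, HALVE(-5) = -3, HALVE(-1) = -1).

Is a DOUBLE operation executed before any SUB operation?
Yes

First DOUBLE: step 2
First SUB: step 3
Since 2 < 3, DOUBLE comes first.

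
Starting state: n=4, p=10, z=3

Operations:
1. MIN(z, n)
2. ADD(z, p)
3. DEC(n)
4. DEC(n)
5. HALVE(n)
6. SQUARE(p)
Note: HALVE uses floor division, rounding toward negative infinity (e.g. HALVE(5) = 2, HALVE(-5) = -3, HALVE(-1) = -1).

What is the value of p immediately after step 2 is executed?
p = 10

Tracing p through execution:
Initial: p = 10
After step 1 (MIN(z, n)): p = 10
After step 2 (ADD(z, p)): p = 10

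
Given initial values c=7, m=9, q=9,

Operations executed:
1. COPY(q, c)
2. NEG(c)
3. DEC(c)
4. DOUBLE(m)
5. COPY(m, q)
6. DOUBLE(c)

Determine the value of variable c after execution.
c = -16

Tracing execution:
Step 1: COPY(q, c) → c = 7
Step 2: NEG(c) → c = -7
Step 3: DEC(c) → c = -8
Step 4: DOUBLE(m) → c = -8
Step 5: COPY(m, q) → c = -8
Step 6: DOUBLE(c) → c = -16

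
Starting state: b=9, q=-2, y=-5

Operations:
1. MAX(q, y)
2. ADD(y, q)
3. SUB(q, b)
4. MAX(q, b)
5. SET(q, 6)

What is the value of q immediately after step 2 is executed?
q = -2

Tracing q through execution:
Initial: q = -2
After step 1 (MAX(q, y)): q = -2
After step 2 (ADD(y, q)): q = -2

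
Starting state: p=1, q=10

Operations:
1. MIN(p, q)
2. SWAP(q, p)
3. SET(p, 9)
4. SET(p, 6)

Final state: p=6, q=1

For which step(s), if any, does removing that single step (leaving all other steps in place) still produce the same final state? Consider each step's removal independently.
Step(s) 1, 3

Testing removal of each single step:
Without step 1: final = p=6, q=1 (same)
Without step 2: final = p=6, q=10 (different)
Without step 3: final = p=6, q=1 (same)
Without step 4: final = p=9, q=1 (different)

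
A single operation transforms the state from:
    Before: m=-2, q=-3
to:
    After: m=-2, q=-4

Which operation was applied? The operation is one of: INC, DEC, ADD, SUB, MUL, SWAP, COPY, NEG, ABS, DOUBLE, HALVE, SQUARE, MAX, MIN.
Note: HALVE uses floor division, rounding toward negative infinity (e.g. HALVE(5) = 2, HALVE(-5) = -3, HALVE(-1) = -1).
DEC(q)

Analyzing the change:
Before: m=-2, q=-3
After: m=-2, q=-4
Variable q changed from -3 to -4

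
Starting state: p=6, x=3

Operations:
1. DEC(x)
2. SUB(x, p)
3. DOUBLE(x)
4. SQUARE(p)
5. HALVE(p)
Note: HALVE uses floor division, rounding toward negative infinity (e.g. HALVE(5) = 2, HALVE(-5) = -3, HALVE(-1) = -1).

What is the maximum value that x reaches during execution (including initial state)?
3

Values of x at each step:
Initial: x = 3 ← maximum
After step 1: x = 2
After step 2: x = -4
After step 3: x = -8
After step 4: x = -8
After step 5: x = -8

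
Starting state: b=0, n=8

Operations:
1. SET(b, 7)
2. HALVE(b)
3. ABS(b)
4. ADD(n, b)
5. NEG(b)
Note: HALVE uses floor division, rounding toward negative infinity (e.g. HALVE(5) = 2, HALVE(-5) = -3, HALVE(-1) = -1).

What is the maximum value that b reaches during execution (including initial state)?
7

Values of b at each step:
Initial: b = 0
After step 1: b = 7 ← maximum
After step 2: b = 3
After step 3: b = 3
After step 4: b = 3
After step 5: b = -3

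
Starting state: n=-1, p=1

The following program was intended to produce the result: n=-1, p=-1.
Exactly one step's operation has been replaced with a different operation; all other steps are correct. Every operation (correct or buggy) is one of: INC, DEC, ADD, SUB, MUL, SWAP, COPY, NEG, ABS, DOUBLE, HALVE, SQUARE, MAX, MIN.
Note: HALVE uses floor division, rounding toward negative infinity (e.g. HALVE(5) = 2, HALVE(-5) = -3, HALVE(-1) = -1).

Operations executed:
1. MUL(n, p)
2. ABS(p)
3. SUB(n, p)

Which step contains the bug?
Step 3

Trace with buggy code:
Initial: n=-1, p=1
After step 1: n=-1, p=1
After step 2: n=-1, p=1
After step 3: n=-2, p=1
Actual final n=-2, p=1 ≠ expected n=-1, p=-1.
Step 3 is the only position where a single-operation replacement can produce the expected result.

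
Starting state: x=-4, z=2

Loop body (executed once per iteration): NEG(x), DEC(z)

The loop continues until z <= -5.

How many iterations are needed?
7

Tracing iterations:
Initial: x=-4, z=2
After iteration 1: x=4, z=1
After iteration 2: x=-4, z=0
After iteration 3: x=4, z=-1
After iteration 4: x=-4, z=-2
After iteration 5: x=4, z=-3
After iteration 6: x=-4, z=-4
After iteration 7: x=4, z=-5
z <= -5 now holds, so the loop exits after 7 iterations.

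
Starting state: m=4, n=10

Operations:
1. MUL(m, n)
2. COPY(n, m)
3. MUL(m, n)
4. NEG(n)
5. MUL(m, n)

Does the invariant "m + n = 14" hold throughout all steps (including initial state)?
No, violated after step 1

The invariant is violated after step 1.

State at each step:
Initial: m=4, n=10
After step 1: m=40, n=10
After step 2: m=40, n=40
After step 3: m=1600, n=40
After step 4: m=1600, n=-40
After step 5: m=-64000, n=-40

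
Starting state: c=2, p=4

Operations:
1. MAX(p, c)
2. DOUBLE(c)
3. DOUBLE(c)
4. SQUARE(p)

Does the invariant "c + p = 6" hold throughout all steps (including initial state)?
No, violated after step 2

The invariant is violated after step 2.

State at each step:
Initial: c=2, p=4
After step 1: c=2, p=4
After step 2: c=4, p=4
After step 3: c=8, p=4
After step 4: c=8, p=16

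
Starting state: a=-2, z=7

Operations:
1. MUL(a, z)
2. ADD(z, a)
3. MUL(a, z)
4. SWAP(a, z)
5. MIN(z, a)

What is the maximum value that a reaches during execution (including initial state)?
98

Values of a at each step:
Initial: a = -2
After step 1: a = -14
After step 2: a = -14
After step 3: a = 98 ← maximum
After step 4: a = -7
After step 5: a = -7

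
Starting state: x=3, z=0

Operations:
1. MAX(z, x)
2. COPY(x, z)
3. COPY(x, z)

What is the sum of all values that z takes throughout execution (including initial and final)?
9

Values of z at each step:
Initial: z = 0
After step 1: z = 3
After step 2: z = 3
After step 3: z = 3
Sum = 0 + 3 + 3 + 3 = 9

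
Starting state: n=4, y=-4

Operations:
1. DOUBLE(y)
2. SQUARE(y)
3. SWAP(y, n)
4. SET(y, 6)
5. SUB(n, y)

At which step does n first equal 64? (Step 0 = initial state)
Step 3

Tracing n:
Initial: n = 4
After step 1: n = 4
After step 2: n = 4
After step 3: n = 64 ← first occurrence
After step 4: n = 64
After step 5: n = 58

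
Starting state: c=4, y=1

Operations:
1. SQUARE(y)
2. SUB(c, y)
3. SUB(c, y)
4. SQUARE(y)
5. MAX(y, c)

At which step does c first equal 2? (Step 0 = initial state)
Step 3

Tracing c:
Initial: c = 4
After step 1: c = 4
After step 2: c = 3
After step 3: c = 2 ← first occurrence
After step 4: c = 2
After step 5: c = 2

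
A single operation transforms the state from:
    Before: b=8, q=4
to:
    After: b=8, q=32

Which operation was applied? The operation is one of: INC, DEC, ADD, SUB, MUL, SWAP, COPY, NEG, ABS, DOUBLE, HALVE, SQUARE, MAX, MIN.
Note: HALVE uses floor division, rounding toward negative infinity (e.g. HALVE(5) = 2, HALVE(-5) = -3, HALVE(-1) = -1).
MUL(q, b)

Analyzing the change:
Before: b=8, q=4
After: b=8, q=32
Variable q changed from 4 to 32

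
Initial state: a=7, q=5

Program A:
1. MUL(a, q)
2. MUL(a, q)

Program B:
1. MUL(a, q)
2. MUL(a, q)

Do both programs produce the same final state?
Yes

Program A final state: a=175, q=5
Program B final state: a=175, q=5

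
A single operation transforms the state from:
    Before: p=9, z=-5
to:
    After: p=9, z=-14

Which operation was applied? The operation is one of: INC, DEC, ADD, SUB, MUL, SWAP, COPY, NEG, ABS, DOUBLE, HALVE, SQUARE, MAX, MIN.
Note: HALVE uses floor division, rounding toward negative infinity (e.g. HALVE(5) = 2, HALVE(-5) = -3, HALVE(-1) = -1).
SUB(z, p)

Analyzing the change:
Before: p=9, z=-5
After: p=9, z=-14
Variable z changed from -5 to -14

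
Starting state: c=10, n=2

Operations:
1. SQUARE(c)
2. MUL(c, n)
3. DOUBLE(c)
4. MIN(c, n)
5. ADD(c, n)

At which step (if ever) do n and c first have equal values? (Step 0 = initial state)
Step 4

n and c first become equal after step 4.

Comparing values at each step:
Initial: n=2, c=10
After step 1: n=2, c=100
After step 2: n=2, c=200
After step 3: n=2, c=400
After step 4: n=2, c=2 ← equal!
After step 5: n=2, c=4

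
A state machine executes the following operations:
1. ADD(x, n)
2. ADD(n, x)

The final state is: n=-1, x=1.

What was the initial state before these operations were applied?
n=-2, x=3

Working backwards:
Final state: n=-1, x=1
Before step 2 (ADD(n, x)): n=-2, x=1
Before step 1 (ADD(x, n)): n=-2, x=3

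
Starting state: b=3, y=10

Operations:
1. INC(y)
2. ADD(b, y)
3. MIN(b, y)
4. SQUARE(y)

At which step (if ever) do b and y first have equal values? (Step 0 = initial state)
Step 3

b and y first become equal after step 3.

Comparing values at each step:
Initial: b=3, y=10
After step 1: b=3, y=11
After step 2: b=14, y=11
After step 3: b=11, y=11 ← equal!
After step 4: b=11, y=121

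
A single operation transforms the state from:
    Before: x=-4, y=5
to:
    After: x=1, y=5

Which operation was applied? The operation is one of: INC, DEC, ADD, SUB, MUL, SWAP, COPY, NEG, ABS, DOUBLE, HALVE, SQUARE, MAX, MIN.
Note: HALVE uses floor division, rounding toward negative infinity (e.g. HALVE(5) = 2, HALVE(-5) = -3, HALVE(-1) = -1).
ADD(x, y)

Analyzing the change:
Before: x=-4, y=5
After: x=1, y=5
Variable x changed from -4 to 1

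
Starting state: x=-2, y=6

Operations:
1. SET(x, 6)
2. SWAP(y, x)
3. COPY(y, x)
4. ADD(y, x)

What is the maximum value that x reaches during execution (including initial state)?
6

Values of x at each step:
Initial: x = -2
After step 1: x = 6 ← maximum
After step 2: x = 6
After step 3: x = 6
After step 4: x = 6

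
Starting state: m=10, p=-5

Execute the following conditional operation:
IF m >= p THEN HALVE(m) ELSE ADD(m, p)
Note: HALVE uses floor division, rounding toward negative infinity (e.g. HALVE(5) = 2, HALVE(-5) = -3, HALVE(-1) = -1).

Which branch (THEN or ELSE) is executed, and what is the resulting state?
Branch: THEN, Final state: m=5, p=-5

Evaluating condition: m >= p
m = 10, p = -5
Condition is True, so THEN branch executes
After HALVE(m): m=5, p=-5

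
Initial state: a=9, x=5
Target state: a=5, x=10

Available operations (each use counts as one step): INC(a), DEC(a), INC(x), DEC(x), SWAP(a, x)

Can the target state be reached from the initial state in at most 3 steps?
Yes

Path (2 steps): INC(a) → SWAP(a, x)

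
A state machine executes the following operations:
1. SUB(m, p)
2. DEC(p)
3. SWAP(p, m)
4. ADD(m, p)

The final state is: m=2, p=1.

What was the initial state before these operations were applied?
m=3, p=2

Working backwards:
Final state: m=2, p=1
Before step 4 (ADD(m, p)): m=1, p=1
Before step 3 (SWAP(p, m)): m=1, p=1
Before step 2 (DEC(p)): m=1, p=2
Before step 1 (SUB(m, p)): m=3, p=2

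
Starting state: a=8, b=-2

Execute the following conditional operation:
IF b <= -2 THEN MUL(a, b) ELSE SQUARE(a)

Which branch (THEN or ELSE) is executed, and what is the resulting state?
Branch: THEN, Final state: a=-16, b=-2

Evaluating condition: b <= -2
b = -2
Condition is True, so THEN branch executes
After MUL(a, b): a=-16, b=-2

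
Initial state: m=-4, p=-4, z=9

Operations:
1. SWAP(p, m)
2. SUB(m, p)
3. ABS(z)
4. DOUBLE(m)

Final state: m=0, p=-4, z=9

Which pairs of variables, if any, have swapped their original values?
None

Comparing initial and final values:
m: -4 → 0
p: -4 → -4
z: 9 → 9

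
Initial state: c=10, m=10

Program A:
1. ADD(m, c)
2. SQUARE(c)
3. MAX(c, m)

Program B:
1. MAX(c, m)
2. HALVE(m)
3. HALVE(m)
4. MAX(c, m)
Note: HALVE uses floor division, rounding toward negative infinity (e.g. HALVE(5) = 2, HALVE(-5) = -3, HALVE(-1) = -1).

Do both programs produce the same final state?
No

Program A final state: c=100, m=20
Program B final state: c=10, m=2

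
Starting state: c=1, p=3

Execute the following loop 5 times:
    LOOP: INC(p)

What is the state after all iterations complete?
c=1, p=8

Iteration trace:
Start: c=1, p=3
After iteration 1: c=1, p=4
After iteration 2: c=1, p=5
After iteration 3: c=1, p=6
After iteration 4: c=1, p=7
After iteration 5: c=1, p=8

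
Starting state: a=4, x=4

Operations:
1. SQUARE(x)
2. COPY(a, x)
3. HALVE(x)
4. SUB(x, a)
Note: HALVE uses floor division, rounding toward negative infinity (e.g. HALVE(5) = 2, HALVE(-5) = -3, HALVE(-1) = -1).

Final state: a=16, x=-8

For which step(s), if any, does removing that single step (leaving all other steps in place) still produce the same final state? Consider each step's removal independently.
None - removing any single step changes the final result

Testing removal of each single step:
Without step 1: final = a=4, x=-2 (different)
Without step 2: final = a=4, x=4 (different)
Without step 3: final = a=16, x=0 (different)
Without step 4: final = a=16, x=8 (different)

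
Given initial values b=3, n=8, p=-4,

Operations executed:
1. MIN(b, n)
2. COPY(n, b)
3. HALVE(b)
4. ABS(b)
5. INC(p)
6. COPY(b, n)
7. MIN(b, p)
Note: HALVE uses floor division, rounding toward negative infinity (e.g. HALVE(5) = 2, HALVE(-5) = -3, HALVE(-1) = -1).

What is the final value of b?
b = -3

Tracing execution:
Step 1: MIN(b, n) → b = 3
Step 2: COPY(n, b) → b = 3
Step 3: HALVE(b) → b = 1
Step 4: ABS(b) → b = 1
Step 5: INC(p) → b = 1
Step 6: COPY(b, n) → b = 3
Step 7: MIN(b, p) → b = -3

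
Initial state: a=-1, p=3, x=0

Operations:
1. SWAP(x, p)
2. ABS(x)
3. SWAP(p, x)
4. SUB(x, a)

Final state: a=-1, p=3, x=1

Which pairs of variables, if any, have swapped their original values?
None

Comparing initial and final values:
p: 3 → 3
a: -1 → -1
x: 0 → 1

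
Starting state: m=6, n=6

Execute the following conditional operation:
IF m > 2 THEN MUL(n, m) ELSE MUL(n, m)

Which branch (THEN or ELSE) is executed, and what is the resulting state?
Branch: THEN, Final state: m=6, n=36

Evaluating condition: m > 2
m = 6
Condition is True, so THEN branch executes
After MUL(n, m): m=6, n=36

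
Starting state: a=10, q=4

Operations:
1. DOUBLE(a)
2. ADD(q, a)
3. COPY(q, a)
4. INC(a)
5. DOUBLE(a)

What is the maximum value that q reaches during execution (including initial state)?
24

Values of q at each step:
Initial: q = 4
After step 1: q = 4
After step 2: q = 24 ← maximum
After step 3: q = 20
After step 4: q = 20
After step 5: q = 20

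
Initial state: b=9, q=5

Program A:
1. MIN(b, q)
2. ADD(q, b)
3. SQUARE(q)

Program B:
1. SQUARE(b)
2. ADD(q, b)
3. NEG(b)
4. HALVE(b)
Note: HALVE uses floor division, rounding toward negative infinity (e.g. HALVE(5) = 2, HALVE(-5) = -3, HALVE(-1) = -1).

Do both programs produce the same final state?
No

Program A final state: b=5, q=100
Program B final state: b=-41, q=86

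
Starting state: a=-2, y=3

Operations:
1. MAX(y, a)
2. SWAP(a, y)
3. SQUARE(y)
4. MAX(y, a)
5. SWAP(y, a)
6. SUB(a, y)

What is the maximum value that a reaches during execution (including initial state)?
4

Values of a at each step:
Initial: a = -2
After step 1: a = -2
After step 2: a = 3
After step 3: a = 3
After step 4: a = 3
After step 5: a = 4 ← maximum
After step 6: a = 1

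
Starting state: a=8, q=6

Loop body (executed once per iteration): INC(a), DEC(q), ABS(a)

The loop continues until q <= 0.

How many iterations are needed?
6

Tracing iterations:
Initial: a=8, q=6
After iteration 1: a=9, q=5
After iteration 2: a=10, q=4
After iteration 3: a=11, q=3
After iteration 4: a=12, q=2
After iteration 5: a=13, q=1
After iteration 6: a=14, q=0
q <= 0 now holds, so the loop exits after 6 iterations.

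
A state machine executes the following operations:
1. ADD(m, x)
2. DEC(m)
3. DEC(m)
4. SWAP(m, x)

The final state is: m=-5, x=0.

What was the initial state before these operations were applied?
m=7, x=-5

Working backwards:
Final state: m=-5, x=0
Before step 4 (SWAP(m, x)): m=0, x=-5
Before step 3 (DEC(m)): m=1, x=-5
Before step 2 (DEC(m)): m=2, x=-5
Before step 1 (ADD(m, x)): m=7, x=-5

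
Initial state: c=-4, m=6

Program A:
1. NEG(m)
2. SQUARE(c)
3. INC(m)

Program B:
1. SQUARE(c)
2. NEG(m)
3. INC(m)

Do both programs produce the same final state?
Yes

Program A final state: c=16, m=-5
Program B final state: c=16, m=-5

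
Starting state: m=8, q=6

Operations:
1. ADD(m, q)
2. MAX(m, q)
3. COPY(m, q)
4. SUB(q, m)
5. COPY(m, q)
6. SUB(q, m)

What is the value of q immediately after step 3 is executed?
q = 6

Tracing q through execution:
Initial: q = 6
After step 1 (ADD(m, q)): q = 6
After step 2 (MAX(m, q)): q = 6
After step 3 (COPY(m, q)): q = 6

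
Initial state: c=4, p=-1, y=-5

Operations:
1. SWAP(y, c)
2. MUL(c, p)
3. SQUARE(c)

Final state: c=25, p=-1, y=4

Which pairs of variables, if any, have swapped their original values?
None

Comparing initial and final values:
y: -5 → 4
p: -1 → -1
c: 4 → 25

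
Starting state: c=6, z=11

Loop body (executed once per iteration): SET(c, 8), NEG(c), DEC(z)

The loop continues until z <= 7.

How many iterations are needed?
4

Tracing iterations:
Initial: c=6, z=11
After iteration 1: c=-8, z=10
After iteration 2: c=-8, z=9
After iteration 3: c=-8, z=8
After iteration 4: c=-8, z=7
z <= 7 now holds, so the loop exits after 4 iterations.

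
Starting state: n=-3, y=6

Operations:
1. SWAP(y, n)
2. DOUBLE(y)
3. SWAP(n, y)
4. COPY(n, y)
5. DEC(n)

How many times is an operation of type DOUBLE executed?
1

Counting DOUBLE operations:
Step 2: DOUBLE(y) ← DOUBLE
Total: 1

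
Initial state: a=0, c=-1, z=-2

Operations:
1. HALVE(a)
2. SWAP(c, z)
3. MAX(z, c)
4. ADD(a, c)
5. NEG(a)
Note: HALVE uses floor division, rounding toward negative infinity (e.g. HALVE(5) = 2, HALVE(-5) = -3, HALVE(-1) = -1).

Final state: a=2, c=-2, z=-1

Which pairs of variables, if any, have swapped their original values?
(z, c)

Comparing initial and final values:
a: 0 → 2
z: -2 → -1
c: -1 → -2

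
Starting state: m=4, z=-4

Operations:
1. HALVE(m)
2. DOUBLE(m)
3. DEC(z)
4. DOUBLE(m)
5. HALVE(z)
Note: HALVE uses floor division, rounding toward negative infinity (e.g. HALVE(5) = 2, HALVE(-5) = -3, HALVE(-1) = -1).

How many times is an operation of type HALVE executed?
2

Counting HALVE operations:
Step 1: HALVE(m) ← HALVE
Step 5: HALVE(z) ← HALVE
Total: 2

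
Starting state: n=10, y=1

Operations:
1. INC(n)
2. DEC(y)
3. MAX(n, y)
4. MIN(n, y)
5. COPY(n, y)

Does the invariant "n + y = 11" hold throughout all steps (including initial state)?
No, violated after step 1

The invariant is violated after step 1.

State at each step:
Initial: n=10, y=1
After step 1: n=11, y=1
After step 2: n=11, y=0
After step 3: n=11, y=0
After step 4: n=0, y=0
After step 5: n=0, y=0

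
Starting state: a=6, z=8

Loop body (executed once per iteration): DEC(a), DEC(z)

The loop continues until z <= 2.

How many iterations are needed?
6

Tracing iterations:
Initial: a=6, z=8
After iteration 1: a=5, z=7
After iteration 2: a=4, z=6
After iteration 3: a=3, z=5
After iteration 4: a=2, z=4
After iteration 5: a=1, z=3
After iteration 6: a=0, z=2
z <= 2 now holds, so the loop exits after 6 iterations.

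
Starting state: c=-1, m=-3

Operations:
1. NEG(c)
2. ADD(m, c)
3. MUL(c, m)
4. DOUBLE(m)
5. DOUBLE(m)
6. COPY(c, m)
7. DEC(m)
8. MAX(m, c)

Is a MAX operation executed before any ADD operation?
No

First MAX: step 8
First ADD: step 2
Since 8 > 2, ADD comes first.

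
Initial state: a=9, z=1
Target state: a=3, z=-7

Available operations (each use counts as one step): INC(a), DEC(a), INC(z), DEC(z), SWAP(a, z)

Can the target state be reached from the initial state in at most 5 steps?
No

The target state cannot be reached within 5 steps.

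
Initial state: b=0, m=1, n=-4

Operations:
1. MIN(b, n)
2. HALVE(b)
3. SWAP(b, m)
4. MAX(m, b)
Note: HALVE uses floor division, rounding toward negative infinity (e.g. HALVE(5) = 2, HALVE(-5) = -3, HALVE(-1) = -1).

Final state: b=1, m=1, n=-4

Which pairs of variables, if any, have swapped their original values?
None

Comparing initial and final values:
n: -4 → -4
b: 0 → 1
m: 1 → 1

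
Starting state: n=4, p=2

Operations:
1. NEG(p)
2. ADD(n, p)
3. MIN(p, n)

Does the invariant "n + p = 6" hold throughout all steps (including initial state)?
No, violated after step 1

The invariant is violated after step 1.

State at each step:
Initial: n=4, p=2
After step 1: n=4, p=-2
After step 2: n=2, p=-2
After step 3: n=2, p=-2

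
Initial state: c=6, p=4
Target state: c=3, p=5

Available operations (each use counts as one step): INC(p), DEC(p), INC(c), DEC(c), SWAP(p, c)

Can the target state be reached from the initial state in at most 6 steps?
Yes

Path (3 steps): DEC(p) → DEC(c) → SWAP(p, c)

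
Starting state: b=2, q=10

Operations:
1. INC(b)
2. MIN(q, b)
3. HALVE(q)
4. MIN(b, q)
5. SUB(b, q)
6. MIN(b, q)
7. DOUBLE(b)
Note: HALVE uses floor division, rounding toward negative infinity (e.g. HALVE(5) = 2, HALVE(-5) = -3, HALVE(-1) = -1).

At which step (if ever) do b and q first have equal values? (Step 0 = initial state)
Step 2

b and q first become equal after step 2.

Comparing values at each step:
Initial: b=2, q=10
After step 1: b=3, q=10
After step 2: b=3, q=3 ← equal!
After step 3: b=3, q=1
After step 4: b=1, q=1 ← equal!
After step 5: b=0, q=1
After step 6: b=0, q=1
After step 7: b=0, q=1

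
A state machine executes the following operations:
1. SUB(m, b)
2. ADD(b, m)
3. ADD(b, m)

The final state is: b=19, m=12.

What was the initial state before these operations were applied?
b=-5, m=7

Working backwards:
Final state: b=19, m=12
Before step 3 (ADD(b, m)): b=7, m=12
Before step 2 (ADD(b, m)): b=-5, m=12
Before step 1 (SUB(m, b)): b=-5, m=7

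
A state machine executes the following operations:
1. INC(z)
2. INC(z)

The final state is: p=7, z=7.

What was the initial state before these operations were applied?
p=7, z=5

Working backwards:
Final state: p=7, z=7
Before step 2 (INC(z)): p=7, z=6
Before step 1 (INC(z)): p=7, z=5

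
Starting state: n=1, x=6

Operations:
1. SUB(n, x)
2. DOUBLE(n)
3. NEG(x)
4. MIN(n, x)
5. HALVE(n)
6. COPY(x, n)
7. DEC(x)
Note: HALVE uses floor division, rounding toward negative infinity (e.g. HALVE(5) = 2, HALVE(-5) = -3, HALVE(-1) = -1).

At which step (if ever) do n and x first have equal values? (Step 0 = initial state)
Step 6

n and x first become equal after step 6.

Comparing values at each step:
Initial: n=1, x=6
After step 1: n=-5, x=6
After step 2: n=-10, x=6
After step 3: n=-10, x=-6
After step 4: n=-10, x=-6
After step 5: n=-5, x=-6
After step 6: n=-5, x=-5 ← equal!
After step 7: n=-5, x=-6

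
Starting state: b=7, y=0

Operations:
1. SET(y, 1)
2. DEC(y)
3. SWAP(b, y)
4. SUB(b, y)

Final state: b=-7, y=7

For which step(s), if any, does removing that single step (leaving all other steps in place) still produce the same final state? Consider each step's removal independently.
None - removing any single step changes the final result

Testing removal of each single step:
Without step 1: final = b=-8, y=7 (different)
Without step 2: final = b=-6, y=7 (different)
Without step 3: final = b=7, y=0 (different)
Without step 4: final = b=0, y=7 (different)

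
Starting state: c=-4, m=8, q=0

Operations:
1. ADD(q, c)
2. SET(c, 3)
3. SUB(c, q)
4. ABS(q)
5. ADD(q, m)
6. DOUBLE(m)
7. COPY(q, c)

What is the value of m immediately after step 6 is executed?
m = 16

Tracing m through execution:
Initial: m = 8
After step 1 (ADD(q, c)): m = 8
After step 2 (SET(c, 3)): m = 8
After step 3 (SUB(c, q)): m = 8
After step 4 (ABS(q)): m = 8
After step 5 (ADD(q, m)): m = 8
After step 6 (DOUBLE(m)): m = 16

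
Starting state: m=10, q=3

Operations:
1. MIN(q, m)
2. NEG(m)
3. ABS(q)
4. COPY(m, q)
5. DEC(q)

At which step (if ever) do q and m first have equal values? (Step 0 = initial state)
Step 4

q and m first become equal after step 4.

Comparing values at each step:
Initial: q=3, m=10
After step 1: q=3, m=10
After step 2: q=3, m=-10
After step 3: q=3, m=-10
After step 4: q=3, m=3 ← equal!
After step 5: q=2, m=3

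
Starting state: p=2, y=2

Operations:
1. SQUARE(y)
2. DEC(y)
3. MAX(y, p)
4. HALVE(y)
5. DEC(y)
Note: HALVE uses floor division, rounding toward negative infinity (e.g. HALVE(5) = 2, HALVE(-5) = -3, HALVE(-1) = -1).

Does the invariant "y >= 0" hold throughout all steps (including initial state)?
Yes

The invariant holds at every step.

State at each step:
Initial: p=2, y=2
After step 1: p=2, y=4
After step 2: p=2, y=3
After step 3: p=2, y=3
After step 4: p=2, y=1
After step 5: p=2, y=0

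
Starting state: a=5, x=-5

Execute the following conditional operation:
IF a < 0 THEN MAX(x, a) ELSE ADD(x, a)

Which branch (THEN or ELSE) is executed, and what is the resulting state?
Branch: ELSE, Final state: a=5, x=0

Evaluating condition: a < 0
a = 5
Condition is False, so ELSE branch executes
After ADD(x, a): a=5, x=0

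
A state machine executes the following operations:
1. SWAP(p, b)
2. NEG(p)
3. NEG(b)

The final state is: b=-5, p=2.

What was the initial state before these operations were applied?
b=-2, p=5

Working backwards:
Final state: b=-5, p=2
Before step 3 (NEG(b)): b=5, p=2
Before step 2 (NEG(p)): b=5, p=-2
Before step 1 (SWAP(p, b)): b=-2, p=5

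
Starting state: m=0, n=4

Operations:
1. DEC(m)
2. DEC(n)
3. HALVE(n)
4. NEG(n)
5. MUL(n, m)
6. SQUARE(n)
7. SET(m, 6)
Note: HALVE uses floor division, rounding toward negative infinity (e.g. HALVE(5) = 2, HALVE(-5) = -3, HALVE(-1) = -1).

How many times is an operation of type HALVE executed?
1

Counting HALVE operations:
Step 3: HALVE(n) ← HALVE
Total: 1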